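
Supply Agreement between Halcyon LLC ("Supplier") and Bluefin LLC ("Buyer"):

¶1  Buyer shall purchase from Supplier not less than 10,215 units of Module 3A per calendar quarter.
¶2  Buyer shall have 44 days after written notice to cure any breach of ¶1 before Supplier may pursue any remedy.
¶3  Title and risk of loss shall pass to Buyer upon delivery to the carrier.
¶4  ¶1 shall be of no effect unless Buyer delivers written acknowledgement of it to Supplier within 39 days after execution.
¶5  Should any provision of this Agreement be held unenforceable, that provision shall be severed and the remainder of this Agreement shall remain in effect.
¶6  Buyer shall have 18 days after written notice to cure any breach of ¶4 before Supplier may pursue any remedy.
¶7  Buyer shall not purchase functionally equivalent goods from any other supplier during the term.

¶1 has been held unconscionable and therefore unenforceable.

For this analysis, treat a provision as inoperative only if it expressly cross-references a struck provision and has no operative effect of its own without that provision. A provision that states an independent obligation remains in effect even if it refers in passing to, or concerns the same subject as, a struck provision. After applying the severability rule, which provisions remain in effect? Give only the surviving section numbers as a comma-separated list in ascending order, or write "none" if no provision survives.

3, 5, 7

¶1 is struck. ¶2 merely fixes the cure period for breach of ¶1; with ¶1 gone it has nothing to operate on and falls away. ¶4 merely fixes the acknowledgement condition for ¶1; with ¶1 gone it has nothing to operate on and falls away. ¶6 operates only by reference to ¶4, so it falls with ¶4. ¶5 is a severability clause and preserves every provision that can still be given independent effect. That leaves ¶3, ¶5, and ¶7 in effect.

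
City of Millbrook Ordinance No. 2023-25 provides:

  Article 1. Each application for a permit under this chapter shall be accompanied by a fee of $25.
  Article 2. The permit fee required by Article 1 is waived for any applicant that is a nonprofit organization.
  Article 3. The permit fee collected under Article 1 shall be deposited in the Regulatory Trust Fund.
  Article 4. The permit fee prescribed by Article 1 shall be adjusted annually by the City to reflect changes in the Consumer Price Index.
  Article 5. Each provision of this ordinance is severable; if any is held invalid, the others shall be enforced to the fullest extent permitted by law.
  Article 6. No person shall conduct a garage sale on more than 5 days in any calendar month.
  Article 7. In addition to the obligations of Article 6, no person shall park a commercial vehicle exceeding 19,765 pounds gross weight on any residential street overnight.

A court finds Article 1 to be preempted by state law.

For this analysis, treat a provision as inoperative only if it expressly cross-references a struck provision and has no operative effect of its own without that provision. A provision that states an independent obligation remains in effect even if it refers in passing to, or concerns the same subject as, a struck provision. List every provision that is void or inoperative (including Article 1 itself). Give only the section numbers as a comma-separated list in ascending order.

1, 2, 3, 4

Article 1 is struck. Article 2 operates only by reference to Article 1, so it falls with Article 1. Article 3 has no operative effect of its own apart from Article 1 and is therefore inoperative. Article 4 does nothing except set the indexation of the permit fee by reference to Article 1; with Article 1 gone it has no independent effect and is inoperative. Under the severability clause in Article 5, the remaining provisions continue in force. The provisions still in force are Article 5, Article 6, and Article 7.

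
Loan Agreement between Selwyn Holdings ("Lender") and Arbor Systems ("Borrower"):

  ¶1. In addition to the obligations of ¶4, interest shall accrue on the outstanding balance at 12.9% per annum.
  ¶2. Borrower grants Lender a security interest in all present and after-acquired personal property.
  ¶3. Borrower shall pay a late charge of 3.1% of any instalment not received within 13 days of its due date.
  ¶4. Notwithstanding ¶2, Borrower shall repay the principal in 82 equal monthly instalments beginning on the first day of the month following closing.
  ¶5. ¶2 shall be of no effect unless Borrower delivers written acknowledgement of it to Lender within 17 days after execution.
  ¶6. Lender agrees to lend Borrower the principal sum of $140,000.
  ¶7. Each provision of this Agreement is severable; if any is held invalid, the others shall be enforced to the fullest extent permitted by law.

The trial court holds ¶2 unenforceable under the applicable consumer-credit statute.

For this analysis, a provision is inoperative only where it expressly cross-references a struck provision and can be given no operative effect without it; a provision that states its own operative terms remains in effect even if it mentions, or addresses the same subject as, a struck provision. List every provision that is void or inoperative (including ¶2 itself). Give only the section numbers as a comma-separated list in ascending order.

2, 5

¶2 is struck. The only function of ¶5 is the acknowledgement condition for ¶2, so it cannot stand once ¶2 is removed. Although ¶4 refers to ¶2, its operative terms do not depend on ¶2, so it remains in effect. Under the severability clause in ¶7, the remaining provisions continue in force. The provisions still in force are ¶1, ¶3, ¶4, ¶6, and ¶7.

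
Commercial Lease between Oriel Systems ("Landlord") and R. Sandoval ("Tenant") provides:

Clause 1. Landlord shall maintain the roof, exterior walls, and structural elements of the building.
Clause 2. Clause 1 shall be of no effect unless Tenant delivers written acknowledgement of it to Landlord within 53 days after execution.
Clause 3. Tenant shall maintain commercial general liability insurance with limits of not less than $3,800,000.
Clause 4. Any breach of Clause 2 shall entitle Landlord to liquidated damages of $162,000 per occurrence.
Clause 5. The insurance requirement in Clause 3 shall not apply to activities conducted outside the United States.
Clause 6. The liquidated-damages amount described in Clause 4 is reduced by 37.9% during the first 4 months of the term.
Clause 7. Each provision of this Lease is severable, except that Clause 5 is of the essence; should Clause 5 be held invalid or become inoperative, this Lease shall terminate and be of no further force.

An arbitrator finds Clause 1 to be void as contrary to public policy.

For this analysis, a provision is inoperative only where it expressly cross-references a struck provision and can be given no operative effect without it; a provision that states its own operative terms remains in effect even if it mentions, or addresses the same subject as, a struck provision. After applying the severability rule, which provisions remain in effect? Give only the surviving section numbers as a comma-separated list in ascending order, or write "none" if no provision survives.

3, 5, 7

Clause 1 is struck. The only function of Clause 2 is the acknowledgement condition for Clause 1, so it cannot stand once Clause 1 is removed. Clause 4 operates only by reference to Clause 2, so it falls with Clause 2. The whole of Clause 6 is the introductory reduction to the liquidated-damages amount, defined by reference to Clause 4, so Clause 6 cannot stand once Clause 4 is removed. Clause 7 makes Clause 5 an essential term, but Clause 5 is unaffected, so the severability proviso in Clause 7 preserves the remaining provisions. The provisions still in force are Clause 3, Clause 5, and Clause 7.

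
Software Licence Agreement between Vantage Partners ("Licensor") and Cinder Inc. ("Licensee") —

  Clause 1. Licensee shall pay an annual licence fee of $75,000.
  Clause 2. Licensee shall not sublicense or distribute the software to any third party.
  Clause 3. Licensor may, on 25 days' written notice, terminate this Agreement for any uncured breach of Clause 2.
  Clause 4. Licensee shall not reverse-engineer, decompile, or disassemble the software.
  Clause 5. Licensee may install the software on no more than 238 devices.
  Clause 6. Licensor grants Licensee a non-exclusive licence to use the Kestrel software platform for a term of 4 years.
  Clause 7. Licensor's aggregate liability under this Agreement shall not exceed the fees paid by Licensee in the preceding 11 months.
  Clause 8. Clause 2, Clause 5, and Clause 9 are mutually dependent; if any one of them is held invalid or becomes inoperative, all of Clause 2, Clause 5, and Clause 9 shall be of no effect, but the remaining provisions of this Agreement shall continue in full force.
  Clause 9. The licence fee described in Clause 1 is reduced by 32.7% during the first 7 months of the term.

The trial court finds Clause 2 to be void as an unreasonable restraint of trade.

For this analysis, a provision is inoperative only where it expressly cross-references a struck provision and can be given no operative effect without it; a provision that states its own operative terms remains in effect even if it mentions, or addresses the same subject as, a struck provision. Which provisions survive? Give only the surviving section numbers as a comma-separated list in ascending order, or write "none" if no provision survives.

Clause 2 is struck. The only function of Clause 3 is the termination right for breach of Clause 2, so it cannot stand once Clause 2 is removed. Clause 8 declares Clause 2, Clause 5, and Clause 9 mutually dependent; since one of them has fallen, all of them are of no effect. That brings down Clause 5 and Clause 9 as well. The remainder continues in force under Clause 8. The provisions still in force are Clause 1, Clause 4, Clause 6, Clause 7, and Clause 8.

1, 4, 6, 7, 8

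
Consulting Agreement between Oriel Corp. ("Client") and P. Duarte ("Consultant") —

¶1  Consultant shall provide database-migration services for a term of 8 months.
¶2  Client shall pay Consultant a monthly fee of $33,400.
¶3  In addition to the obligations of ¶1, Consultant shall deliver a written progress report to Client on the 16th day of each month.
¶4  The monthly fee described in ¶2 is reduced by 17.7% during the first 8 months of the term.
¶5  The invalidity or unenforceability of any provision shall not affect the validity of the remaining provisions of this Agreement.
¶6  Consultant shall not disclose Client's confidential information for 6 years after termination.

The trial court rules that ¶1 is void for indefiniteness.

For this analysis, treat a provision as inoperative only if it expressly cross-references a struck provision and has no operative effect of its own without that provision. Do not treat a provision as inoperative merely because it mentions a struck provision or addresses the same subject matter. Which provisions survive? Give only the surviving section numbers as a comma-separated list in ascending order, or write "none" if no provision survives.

¶1 is struck. ¶3 mentions ¶1 but its own obligation stands independently of ¶1, so ¶3 is not affected. No other provision's operative terms depend on ¶1. Under the severability clause in ¶5, the remaining provisions continue in force. The provisions still in force are ¶2, ¶3, ¶4, ¶5, and ¶6.

2, 3, 4, 5, 6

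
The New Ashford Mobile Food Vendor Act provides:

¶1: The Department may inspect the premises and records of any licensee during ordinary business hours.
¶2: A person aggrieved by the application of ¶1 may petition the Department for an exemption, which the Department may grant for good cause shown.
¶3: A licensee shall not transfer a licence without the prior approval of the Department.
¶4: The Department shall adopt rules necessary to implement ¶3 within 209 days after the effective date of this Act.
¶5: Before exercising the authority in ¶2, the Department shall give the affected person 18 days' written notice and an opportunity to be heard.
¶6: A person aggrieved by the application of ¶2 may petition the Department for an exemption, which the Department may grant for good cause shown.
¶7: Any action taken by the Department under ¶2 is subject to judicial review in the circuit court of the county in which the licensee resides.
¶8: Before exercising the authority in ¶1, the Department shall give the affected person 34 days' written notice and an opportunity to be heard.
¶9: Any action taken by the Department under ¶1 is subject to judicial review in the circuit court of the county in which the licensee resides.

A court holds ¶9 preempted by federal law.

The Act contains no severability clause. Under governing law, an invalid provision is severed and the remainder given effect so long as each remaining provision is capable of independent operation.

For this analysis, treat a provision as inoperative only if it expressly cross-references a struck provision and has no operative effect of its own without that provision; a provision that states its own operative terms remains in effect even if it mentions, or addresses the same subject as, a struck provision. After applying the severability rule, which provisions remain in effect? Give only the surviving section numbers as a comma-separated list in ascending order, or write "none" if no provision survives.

¶9 is struck. No other provision's operative terms depend on ¶9. With no severability clause, the stated default rule severs what cannot stand and enforces each remaining provision that can operate on its own. That leaves ¶1, ¶2, ¶3, ¶4, ¶5, ¶6, ¶7, and ¶8 in effect.

1, 2, 3, 4, 5, 6, 7, 8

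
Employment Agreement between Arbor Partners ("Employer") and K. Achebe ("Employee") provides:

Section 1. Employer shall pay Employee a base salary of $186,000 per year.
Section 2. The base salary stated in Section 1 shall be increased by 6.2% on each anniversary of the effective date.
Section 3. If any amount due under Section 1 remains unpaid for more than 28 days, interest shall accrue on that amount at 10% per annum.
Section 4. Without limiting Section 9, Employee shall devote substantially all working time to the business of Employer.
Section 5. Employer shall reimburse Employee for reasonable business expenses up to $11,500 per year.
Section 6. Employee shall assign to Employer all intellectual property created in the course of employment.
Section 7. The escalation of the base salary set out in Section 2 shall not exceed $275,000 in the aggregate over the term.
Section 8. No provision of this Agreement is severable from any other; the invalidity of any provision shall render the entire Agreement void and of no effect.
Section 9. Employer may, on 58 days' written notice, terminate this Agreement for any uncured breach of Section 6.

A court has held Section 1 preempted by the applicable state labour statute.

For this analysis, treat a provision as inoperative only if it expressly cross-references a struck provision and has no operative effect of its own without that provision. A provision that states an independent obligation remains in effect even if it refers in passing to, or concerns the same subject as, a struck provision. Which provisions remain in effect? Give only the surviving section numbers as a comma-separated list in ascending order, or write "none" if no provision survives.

none

Section 1 is struck. Section 2 operates only by reference to Section 1, so it falls with Section 1. Section 3 does nothing except set the default interest on the base salary by reference to Section 1; with Section 1 gone it has no independent effect and is inoperative. The whole of Section 7 is the aggregate cap on the escalation of the base salary, defined by reference to Section 2, so Section 7 cannot stand once Section 2 is removed. Section 8 provides that the Agreement is not severable, so the invalidity of any one provision voids the entire Agreement. No provision of the Agreement survives.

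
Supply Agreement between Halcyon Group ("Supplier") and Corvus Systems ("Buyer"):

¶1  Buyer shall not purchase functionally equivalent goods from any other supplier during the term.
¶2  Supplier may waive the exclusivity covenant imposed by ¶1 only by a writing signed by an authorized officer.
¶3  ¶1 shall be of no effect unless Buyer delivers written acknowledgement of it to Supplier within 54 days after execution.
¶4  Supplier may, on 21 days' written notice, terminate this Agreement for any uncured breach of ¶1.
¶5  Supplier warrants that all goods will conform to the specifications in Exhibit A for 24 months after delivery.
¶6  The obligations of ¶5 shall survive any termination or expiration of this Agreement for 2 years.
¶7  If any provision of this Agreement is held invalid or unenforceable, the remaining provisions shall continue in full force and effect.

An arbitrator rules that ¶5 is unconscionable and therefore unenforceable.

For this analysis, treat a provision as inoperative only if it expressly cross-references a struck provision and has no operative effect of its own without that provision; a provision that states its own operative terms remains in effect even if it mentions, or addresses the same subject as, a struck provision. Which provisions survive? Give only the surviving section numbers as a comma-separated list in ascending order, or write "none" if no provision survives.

1, 2, 3, 4, 7

¶5 is struck. ¶6 has no operative effect of its own apart from ¶5 and is therefore inoperative. Under the severability clause in ¶7, the remaining provisions continue in force. That leaves ¶1, ¶2, ¶3, ¶4, and ¶7 in effect.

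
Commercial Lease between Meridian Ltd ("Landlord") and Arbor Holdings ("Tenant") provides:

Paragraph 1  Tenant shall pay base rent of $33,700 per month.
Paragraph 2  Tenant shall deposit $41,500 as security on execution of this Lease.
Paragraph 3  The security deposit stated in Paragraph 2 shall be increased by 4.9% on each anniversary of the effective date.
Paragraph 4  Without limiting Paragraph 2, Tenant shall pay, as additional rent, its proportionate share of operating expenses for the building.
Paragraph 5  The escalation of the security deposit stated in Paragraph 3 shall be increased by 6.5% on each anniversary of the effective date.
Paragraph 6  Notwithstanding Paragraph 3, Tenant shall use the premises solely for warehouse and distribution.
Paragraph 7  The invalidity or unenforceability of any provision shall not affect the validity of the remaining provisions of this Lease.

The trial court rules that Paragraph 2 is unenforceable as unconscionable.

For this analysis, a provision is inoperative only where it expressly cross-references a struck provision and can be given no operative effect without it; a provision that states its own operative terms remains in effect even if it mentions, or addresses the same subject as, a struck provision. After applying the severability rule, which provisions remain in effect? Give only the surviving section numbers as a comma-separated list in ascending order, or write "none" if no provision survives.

Paragraph 2 is struck. Paragraph 3 does nothing except set the escalation of the security deposit by reference to Paragraph 2; with Paragraph 2 gone it has no independent effect and is inoperative. Paragraph 5 has no operative effect of its own apart from Paragraph 3 and is therefore inoperative. Paragraph 6 mentions Paragraph 3 but its own obligation stands independently of Paragraph 3, so Paragraph 6 is not affected. Paragraph 4 mentions Paragraph 2 but its own obligation stands independently of Paragraph 2, so Paragraph 4 is not affected. Paragraph 7 is a severability clause and preserves every provision that can still be given independent effect. Paragraph 1, Paragraph 4, Paragraph 6, and Paragraph 7 remain in effect.

1, 4, 6, 7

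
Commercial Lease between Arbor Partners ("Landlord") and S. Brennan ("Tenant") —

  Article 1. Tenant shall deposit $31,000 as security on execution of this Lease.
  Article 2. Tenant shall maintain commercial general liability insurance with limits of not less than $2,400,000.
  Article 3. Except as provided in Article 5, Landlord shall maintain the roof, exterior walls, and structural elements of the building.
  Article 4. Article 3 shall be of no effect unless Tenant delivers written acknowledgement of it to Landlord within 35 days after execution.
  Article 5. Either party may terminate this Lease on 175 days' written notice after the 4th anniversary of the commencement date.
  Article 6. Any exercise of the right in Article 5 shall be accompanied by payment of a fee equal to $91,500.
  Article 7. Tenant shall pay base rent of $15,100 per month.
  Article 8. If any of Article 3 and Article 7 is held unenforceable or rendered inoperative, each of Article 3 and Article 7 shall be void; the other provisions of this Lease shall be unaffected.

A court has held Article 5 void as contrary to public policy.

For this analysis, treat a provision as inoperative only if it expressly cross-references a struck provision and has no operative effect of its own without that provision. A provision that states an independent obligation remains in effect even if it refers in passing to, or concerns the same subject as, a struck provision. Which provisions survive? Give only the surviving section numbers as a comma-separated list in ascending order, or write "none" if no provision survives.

Article 5 is struck. Article 6 has no operative effect of its own apart from Article 5 and is therefore inoperative. Article 3 mentions Article 5 but its own obligation stands independently of Article 5, so Article 3 is not affected. Article 8 ties Article 3 and Article 7 together, but none of those is affected here; the remaining provisions continue in force under Article 8. Article 1, Article 2, Article 3, Article 4, Article 7, and Article 8 remain in effect.

1, 2, 3, 4, 7, 8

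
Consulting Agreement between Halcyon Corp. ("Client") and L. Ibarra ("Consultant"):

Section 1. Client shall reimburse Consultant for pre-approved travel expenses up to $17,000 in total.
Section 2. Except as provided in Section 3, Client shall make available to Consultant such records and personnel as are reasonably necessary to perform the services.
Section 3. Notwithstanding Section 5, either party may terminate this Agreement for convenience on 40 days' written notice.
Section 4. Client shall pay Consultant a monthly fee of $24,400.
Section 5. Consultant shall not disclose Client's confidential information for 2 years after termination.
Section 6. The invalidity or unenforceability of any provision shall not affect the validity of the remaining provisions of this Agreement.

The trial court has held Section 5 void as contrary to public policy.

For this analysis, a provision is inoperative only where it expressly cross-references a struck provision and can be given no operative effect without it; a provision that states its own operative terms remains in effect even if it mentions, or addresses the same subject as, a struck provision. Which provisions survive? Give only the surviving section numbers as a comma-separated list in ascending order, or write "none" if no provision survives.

Section 5 is struck. Section 3 mentions Section 5 but its own obligation stands independently of Section 5, so Section 3 is not affected. No other provision's operative terms depend on Section 5. Under the severability clause in Section 6, the remaining provisions continue in force. The provisions still in force are Section 1, Section 2, Section 3, Section 4, and Section 6.

1, 2, 3, 4, 6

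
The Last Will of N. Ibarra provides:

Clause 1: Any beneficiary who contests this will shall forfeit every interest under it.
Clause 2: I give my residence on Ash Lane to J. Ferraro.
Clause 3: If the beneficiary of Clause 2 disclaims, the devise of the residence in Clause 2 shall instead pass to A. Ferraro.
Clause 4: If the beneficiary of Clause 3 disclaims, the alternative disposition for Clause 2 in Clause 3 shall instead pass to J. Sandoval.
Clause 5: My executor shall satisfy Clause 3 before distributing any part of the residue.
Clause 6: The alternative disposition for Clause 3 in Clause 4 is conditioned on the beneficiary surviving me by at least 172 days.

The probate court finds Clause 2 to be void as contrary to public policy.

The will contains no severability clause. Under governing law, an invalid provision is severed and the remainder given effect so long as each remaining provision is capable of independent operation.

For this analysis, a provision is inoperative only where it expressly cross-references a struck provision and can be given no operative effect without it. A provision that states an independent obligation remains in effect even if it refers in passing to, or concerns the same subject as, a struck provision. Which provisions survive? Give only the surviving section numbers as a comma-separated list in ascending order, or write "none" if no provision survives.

1

Clause 2 is struck. The only function of Clause 3 is the alternative disposition for Clause 2, so it cannot stand once Clause 2 is removed. The only function of Clause 4 is the alternative disposition for Clause 3, so it cannot stand once Clause 3 is removed. Clause 5 operates only by reference to Clause 3, so it falls with Clause 3. The only function of Clause 6 is the survivorship condition on Clause 4, so it cannot stand once Clause 4 is removed. With no severability clause, the stated default rule severs what cannot stand and enforces each remaining provision that can operate on its own. Only Clause 1 remains in effect.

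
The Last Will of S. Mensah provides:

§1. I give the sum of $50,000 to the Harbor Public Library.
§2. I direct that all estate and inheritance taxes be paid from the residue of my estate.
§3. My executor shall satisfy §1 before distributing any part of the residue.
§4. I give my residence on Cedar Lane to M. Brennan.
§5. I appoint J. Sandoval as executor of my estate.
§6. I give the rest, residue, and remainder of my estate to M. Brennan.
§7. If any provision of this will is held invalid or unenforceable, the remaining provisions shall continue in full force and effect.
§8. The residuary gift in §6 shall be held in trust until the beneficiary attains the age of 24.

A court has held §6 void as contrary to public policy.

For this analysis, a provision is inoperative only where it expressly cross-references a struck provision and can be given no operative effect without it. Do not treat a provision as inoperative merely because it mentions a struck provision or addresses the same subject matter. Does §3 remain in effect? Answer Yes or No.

Yes

§6 is struck. The only function of §8 is the trust for §6, so it cannot stand once §6 is removed. §7 is a severability clause and preserves every provision that can still be given independent effect. The provisions still in force are §1, §2, §3, §4, §5, and §7. §3 is among the surviving provisions, so the answer is yes.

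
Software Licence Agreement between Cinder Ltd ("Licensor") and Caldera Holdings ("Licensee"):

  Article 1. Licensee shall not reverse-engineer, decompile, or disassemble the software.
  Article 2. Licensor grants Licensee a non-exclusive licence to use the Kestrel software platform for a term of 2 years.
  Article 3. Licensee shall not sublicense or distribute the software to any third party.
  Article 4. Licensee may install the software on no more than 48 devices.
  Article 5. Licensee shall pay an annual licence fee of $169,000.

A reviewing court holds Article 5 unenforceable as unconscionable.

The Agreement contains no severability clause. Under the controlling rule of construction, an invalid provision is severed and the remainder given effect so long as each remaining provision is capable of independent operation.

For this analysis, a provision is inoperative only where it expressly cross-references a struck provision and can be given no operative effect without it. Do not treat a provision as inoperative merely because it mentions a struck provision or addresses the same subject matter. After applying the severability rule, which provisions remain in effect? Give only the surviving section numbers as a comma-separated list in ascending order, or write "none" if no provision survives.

1, 2, 3, 4

Article 5 is struck. No other provision's operative terms depend on Article 5. With no severability clause, the stated default rule severs what cannot stand and enforces each remaining provision that can operate on its own. Article 1, Article 2, Article 3, and Article 4 remain in effect.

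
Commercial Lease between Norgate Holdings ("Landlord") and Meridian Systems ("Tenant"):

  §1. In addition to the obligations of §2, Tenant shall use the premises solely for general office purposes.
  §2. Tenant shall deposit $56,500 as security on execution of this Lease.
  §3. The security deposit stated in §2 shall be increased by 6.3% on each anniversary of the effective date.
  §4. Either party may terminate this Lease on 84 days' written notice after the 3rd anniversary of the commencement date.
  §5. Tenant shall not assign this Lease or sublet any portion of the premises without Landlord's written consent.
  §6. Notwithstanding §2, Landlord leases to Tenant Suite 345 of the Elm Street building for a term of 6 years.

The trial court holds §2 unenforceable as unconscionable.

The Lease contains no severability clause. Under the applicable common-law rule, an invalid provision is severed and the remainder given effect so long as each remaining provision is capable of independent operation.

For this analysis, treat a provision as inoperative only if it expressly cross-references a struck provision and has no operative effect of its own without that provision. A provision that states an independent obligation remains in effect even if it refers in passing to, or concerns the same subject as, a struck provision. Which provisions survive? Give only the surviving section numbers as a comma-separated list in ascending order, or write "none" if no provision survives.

§2 is struck. The whole of §3 is the escalation of the security deposit, defined by reference to §2, so §3 cannot stand once §2 is removed. Although §1 refers to §2, its operative terms do not depend on §2, so it remains in effect. Although §6 refers to §2, its operative terms do not depend on §2, so it remains in effect. Under the stated default rule, only provisions that cannot operate independently fall away; the rest are enforced. §1, §4, §5, and §6 remain in effect.

1, 4, 5, 6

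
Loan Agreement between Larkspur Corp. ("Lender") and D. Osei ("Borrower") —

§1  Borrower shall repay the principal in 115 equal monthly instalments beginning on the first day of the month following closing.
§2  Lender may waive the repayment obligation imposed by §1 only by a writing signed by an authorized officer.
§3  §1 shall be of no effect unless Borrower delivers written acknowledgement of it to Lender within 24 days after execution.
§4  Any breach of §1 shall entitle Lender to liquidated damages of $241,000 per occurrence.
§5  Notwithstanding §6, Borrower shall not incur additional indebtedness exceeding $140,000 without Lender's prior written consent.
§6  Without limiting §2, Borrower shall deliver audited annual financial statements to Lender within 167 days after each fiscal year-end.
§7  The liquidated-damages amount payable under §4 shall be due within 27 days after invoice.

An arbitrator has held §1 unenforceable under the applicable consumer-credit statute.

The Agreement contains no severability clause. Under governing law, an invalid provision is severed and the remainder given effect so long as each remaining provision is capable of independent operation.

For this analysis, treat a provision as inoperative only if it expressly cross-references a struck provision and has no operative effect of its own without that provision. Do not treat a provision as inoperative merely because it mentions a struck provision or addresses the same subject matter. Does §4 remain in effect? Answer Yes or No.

No

§1 is struck. §2 has no operative effect of its own apart from §1 and is therefore inoperative. §3 operates only by reference to §1, so it falls with §1. §4 has no operative effect of its own apart from §1 and is therefore inoperative. §7 has no operative effect of its own apart from §4 and is therefore inoperative. §6 mentions §2 but its own obligation stands independently of §2, so §6 is not affected. With no severability clause, the stated default rule severs what cannot stand and enforces each remaining provision that can operate on its own. §5 and §6 remain in effect. §4 is among the inoperative provisions, so the answer is no.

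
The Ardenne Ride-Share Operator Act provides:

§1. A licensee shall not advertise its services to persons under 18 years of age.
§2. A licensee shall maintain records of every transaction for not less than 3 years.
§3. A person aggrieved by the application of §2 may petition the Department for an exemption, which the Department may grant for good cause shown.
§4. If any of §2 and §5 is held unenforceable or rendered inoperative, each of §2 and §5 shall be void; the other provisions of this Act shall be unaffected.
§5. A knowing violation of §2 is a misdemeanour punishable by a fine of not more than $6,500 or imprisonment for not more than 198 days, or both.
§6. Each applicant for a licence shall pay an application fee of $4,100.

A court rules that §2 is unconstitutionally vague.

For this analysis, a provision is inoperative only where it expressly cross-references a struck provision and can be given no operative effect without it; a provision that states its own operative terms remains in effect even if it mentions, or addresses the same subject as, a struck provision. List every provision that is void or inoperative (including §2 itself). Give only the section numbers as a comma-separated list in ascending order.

§2 is struck. §3 merely fixes the exemption procedure for §2; with §2 gone it has nothing to operate on and falls away. §5 merely fixes the criminal penalty for violating §2; with §2 gone it has nothing to operate on and falls away. §4 declares §2 and §5 mutually dependent; since one of them has fallen, all of them are of no effect. The remainder continues in force under §4. The provisions still in force are §1, §4, and §6.

2, 3, 5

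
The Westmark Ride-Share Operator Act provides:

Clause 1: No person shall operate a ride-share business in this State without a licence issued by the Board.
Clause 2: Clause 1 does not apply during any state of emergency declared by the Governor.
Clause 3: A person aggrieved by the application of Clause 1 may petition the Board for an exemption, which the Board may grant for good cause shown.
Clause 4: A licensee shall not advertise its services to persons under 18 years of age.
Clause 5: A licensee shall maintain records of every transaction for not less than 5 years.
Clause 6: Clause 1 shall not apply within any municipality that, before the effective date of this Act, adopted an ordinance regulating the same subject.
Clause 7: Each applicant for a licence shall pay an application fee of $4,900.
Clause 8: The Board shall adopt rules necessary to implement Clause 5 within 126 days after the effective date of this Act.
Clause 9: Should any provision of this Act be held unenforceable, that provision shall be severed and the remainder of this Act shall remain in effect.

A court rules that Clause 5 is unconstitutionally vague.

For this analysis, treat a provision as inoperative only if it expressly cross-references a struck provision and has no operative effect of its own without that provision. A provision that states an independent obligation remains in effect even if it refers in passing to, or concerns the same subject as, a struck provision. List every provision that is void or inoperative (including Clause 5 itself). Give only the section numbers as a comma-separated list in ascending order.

5, 8

Clause 5 is struck. Clause 8 has no operative effect of its own apart from Clause 5 and is therefore inoperative. Clause 9 is a severability clause and preserves every provision that can still be given independent effect. The provisions still in force are Clause 1, Clause 2, Clause 3, Clause 4, Clause 6, Clause 7, and Clause 9.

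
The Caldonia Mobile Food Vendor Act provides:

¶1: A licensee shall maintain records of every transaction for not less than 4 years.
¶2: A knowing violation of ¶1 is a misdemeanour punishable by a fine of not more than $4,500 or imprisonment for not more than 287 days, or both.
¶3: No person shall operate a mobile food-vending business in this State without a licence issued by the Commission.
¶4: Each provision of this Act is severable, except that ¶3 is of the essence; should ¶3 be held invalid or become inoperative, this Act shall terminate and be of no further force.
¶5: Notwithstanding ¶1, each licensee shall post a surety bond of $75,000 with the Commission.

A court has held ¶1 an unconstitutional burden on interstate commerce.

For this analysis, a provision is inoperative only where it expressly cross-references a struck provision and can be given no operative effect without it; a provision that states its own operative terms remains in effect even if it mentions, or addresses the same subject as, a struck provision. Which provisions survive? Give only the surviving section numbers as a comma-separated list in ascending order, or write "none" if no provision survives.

3, 4, 5

¶1 is struck. The only function of ¶2 is the criminal penalty for violating ¶1, so it cannot stand once ¶1 is removed. ¶5 mentions ¶1 but its own obligation stands independently of ¶1, so ¶5 is not affected. ¶4 makes ¶3 an essential term, but ¶3 is unaffected, so the severability proviso in ¶4 preserves the remaining provisions. The provisions still in force are ¶3, ¶4, and ¶5.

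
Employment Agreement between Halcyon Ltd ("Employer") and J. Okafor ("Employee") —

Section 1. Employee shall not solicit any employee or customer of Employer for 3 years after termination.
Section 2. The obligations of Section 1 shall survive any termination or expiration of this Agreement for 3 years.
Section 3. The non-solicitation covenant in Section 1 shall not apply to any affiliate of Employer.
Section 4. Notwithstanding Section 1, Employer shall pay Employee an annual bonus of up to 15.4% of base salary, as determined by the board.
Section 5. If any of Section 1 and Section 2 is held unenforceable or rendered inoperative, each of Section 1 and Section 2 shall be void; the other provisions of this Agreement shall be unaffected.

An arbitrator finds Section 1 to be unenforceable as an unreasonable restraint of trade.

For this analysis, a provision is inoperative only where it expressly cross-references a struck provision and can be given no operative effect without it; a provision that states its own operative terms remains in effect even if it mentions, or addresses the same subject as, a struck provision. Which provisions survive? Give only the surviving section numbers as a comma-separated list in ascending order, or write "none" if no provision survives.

4, 5

Section 1 is struck. The only function of Section 2 is the survival period for Section 1, so it cannot stand once Section 1 is removed. The whole of Section 3 is the carve-out from the non-solicitation covenant, defined by reference to Section 1, so Section 3 cannot stand once Section 1 is removed. Although Section 4 refers to Section 1, its operative terms do not depend on Section 1, so it remains in effect. Section 5 declares Section 1 and Section 2 mutually dependent; since one of them has fallen, all of them are of no effect. The remainder continues in force under Section 5. Section 4 and Section 5 remain in effect.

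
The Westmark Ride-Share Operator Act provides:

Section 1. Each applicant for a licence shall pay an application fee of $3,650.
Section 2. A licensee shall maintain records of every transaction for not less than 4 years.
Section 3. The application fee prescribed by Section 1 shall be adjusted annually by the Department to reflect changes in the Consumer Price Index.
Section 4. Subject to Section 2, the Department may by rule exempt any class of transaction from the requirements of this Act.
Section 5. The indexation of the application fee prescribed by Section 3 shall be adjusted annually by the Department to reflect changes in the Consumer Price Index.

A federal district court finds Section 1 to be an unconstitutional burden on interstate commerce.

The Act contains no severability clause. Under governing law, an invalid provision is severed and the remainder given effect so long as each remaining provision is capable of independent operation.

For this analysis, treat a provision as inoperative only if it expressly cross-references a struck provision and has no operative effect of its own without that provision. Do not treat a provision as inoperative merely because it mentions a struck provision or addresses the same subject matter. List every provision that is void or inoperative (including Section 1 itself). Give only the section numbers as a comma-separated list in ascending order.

Section 1 is struck. Section 3 does nothing except set the indexation of the application fee by reference to Section 1; with Section 1 gone it has no independent effect and is inoperative. The whole of Section 5 is the indexation of the indexation of the application fee, defined by reference to Section 3, so Section 5 cannot stand once Section 3 is removed. With no severability clause, the stated default rule severs what cannot stand and enforces each remaining provision that can operate on its own. That leaves Section 2 and Section 4 in effect.

1, 3, 5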